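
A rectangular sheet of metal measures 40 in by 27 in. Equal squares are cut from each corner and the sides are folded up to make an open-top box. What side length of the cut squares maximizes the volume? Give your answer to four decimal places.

With cut size x, the volume is V(x) = x(40 − 2x)(27 − 2x) for 0 < x < 13.5.
V'(x) = 12x^2 − 268x + 1080. Setting V'(x) = 0 gives x ≈ 5.2765 (the root in (0, 13.5)).
V''(x) = 24x − 268 is negative there, so this is the maximum; V ≈ 2555.4871.

5.2765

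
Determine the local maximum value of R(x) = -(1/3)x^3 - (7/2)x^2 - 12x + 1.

29/2

Critical points: R'(x) = -x^2 - 7x - 12 vanishes at x = -4, -3.
Since R''(x) = -2x - 7, we get R''(-4) = 1 > 0 ⇒ local minimum; R''(-3) = -1 < 0 ⇒ local maximum.
Thus R has its local maximum at x = -3, with value 29/2.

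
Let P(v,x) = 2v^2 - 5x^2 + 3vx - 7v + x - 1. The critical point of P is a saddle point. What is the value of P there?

-271/49

∂P/∂v = 4v + 3x - 7 = 0 and ∂P/∂x = 3v - 10x + 1 = 0, so (v, x) = (67/49, 25/49).
The Hessian has P_{vv} = 4, P_{xx} = -10, P_{vx} = 3, giving D = -49 < 0, so the point is a saddle point.
P(67/49, 25/49) = -271/49.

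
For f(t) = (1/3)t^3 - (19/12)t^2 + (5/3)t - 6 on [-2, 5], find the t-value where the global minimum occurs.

-2

The derivative is t^2 - (19/6)t + 5/3, which vanishes at t = 2/3 and t = 5/2.
Candidates: f(-2) = -55/3, f(2/3) = -445/81, f(5/2) = -313/48, f(5) = 53/12.
The minimum over the interval is -55/3, attained at t = -2.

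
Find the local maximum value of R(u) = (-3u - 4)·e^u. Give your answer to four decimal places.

R'(u) = (-3)·e^u + (-3u - 4)·1·e^u = (-3u - 7)·e^u. Since e^u > 0, the only critical point is u = -7/3.
R''(-7/3) has the same sign as -3 < 0, so this is a local maximum.
R(-7/3) = (3)·e^(-7/3) ≈ 0.2909.

0.2909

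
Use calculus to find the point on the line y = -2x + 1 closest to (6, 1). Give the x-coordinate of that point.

Minimize D(x)^2 = (x - 6)^2 + (-2x)^2.
d/dx[D^2] = 2(x - 6) + 2·(-2)·(-2x) = 0 ⇒ x = 6/5.
Then y = -7/5 and the distance is √(144/5) ≈ 5.3666.

6/5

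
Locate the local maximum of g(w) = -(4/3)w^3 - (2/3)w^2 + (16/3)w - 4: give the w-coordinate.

g'(w) = -4w^2 - (4/3)w + 16/3 = 0 at w = -4/3, 1.
Second-derivative test with g''(w) = -8w - 4/3: g''(-4/3) = 28/3 > 0 ⇒ local minimum; g''(1) = -28/3 < 0 ⇒ local maximum.
So the local maximum value is g(1) = -2/3.

1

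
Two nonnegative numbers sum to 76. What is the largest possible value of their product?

1444

With x + y = 76, the product is P(x) = x(76 − x).
P'(x) = 76 − 2x = 0 gives x = 38; P'' = −2 < 0, so this is the maximum.
P = 38·38 = 1444.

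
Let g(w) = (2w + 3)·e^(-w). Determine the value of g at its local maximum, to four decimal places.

3.2974

By the product rule, g'(w) = (-2w - 1)·e^(-w). Since e^(-w) > 0, the only critical point is w = -1/2.
g''(-1/2) has the same sign as -2 < 0, so this is a local maximum.
g(-1/2) = (2)·e^(1/2) ≈ 3.2974.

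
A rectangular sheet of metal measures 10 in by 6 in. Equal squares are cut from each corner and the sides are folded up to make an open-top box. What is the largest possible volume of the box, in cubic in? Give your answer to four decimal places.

With cut size x, the volume is V(x) = x(10 − 2x)(6 − 2x) for 0 < x < 3.
V'(x) = 12x^2 − 64x + 60. Setting V'(x) = 0 gives x ≈ 1.2137 (the root in (0, 3)).
V''(x) = 24x − 64 is negative there, so this is the maximum; V ≈ 32.8353.

32.8353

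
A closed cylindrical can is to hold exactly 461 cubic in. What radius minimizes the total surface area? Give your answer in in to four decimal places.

4.1864

With radius r and height h, πr²h = 461 so h = 461/(πr²), and S(r) = 2πr² + 2πrh = 2πr² + 2·461/r.
S'(r) = 4πr − 2·461/r² = 0 ⇒ r³ = 461/(2π), so r ≈ 4.1864 and h = 2r ≈ 8.3728.
S''(r) = 4π + 4·461/r³ > 0, so this is the minimum; S ≈ 330.3557.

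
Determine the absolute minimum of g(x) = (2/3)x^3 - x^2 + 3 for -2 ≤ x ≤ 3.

-19/3

The derivative is 2x^2 - 2x, which vanishes at x = 0 and x = 1.
Evaluating at the critical points and endpoints: g(-2) = -19/3, g(0) = 3, g(1) = 8/3, g(3) = 12.
The minimum over the interval is -19/3, attained at x = -2.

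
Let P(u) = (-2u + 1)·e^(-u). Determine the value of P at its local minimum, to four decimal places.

-0.4463

P'(u) = (-2)·e^(-u) + (-2u + 1)·(-1)·e^(-u) = (2u - 3)·e^(-u). Since e^(-u) > 0, the only critical point is u = 3/2.
P''(3/2) has the same sign as 2 > 0, so this is a local minimum.
P(3/2) = (-2)·e^(-3/2) ≈ -0.4463.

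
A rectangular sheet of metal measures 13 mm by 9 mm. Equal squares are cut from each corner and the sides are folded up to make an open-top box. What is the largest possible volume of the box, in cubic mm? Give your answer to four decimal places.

With cut size x, the volume is V(x) = x(13 − 2x)(9 − 2x) for 0 < x < 4.5.
V'(x) = 12x^2 − 88x + 117. Setting V'(x) = 0 gives x ≈ 1.7446 (the root in (0, 4.5)).
V''(x) = 24x − 88 is negative there, so this is the maximum; V ≈ 91.4382.

91.4382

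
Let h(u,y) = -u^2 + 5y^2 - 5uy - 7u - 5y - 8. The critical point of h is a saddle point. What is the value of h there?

7/9

∂h/∂u = -2u - 5y - 7 = 0 and ∂h/∂y = -5u + 10y - 5 = 0, so (u, y) = (-19/9, -5/9).
The Hessian has h_{uu} = -2, h_{yy} = 10, h_{uy} = -5, giving D = -45 < 0, so the point is a saddle point.
h(-19/9, -5/9) = 7/9.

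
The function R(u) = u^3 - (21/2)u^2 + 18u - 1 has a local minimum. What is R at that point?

R'(u) = 3u^2 - 21u + 18. Setting R'(u) = 0 gives u ∈ {1, 6}.
R''(u) = 6u - 21. R''(1) = -15 < 0 ⇒ local maximum; R''(6) = 15 > 0 ⇒ local minimum.
The local minimum is R(6) = -55.

-55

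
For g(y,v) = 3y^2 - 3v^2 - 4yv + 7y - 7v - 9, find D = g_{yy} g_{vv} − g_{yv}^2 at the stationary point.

-52

∂g/∂y = 6y - 4v + 7 = 0 and ∂g/∂v = -4y - 6v - 7 = 0, so (y, v) = (-35/26, -7/26).
The Hessian has g_{yy} = 6, g_{vv} = -6, g_{yv} = -4, giving D = -52 < 0, so the point is a saddle point.
D = (6)·(-6) − (-4)^2 = -52.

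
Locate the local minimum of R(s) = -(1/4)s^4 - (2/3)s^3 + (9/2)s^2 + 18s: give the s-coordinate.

-2

Critical points: R'(s) = -s^3 - 2s^2 + 9s + 18 vanishes at s = -3, -2, 3.
R''(s) = -3s^2 - 4s + 9. R''(-3) = -6 < 0 ⇒ local maximum; R''(-2) = 5 > 0 ⇒ local minimum; R''(3) = -30 < 0 ⇒ local maximum.
So the local minimum value is R(-2) = -50/3.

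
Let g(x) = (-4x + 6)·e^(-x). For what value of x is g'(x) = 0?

g'(x) = (-4)·e^(-x) + (-4x + 6)·(-1)·e^(-x) = (4x - 10)·e^(-x). Since e^(-x) > 0, the only critical point is x = 5/2.
g''(5/2) has the same sign as 4 > 0, so this is a local minimum.
g(5/2) = (-4)·e^(-5/2) ≈ -0.3283.

5/2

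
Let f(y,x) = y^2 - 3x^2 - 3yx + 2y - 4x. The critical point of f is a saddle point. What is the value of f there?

∂f/∂y = 2y - 3x + 2 = 0 and ∂f/∂x = -3y - 6x - 4 = 0, so (y, x) = (-8/7, -2/21).
The Hessian has f_{yy} = 2, f_{xx} = -6, f_{yx} = -3, giving D = -21 < 0, so the point is a saddle point.
f(-8/7, -2/21) = -20/21.

-20/21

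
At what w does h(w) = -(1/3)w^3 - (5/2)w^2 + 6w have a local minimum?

-6

h'(w) = -w^2 - 5w + 6. Setting h'(w) = 0 gives w ∈ {-6, 1}.
h''(w) = -2w - 5. h''(-6) = 7 > 0 ⇒ local minimum; h''(1) = -7 < 0 ⇒ local maximum.
So the local minimum value is h(-6) = -54.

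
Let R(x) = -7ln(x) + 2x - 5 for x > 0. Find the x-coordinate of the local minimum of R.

R'(x) = -7/x + 2 = 0 gives x = 7/2.
R''(x) = 7/x², which is positive for x > 0, so this is a local minimum.
R(7/2) = -7·ln(7/2) + 7 - 5 ≈ -6.7693.

7/2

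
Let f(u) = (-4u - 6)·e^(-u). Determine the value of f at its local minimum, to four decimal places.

By the product rule, f'(u) = (4u + 2)·e^(-u). Since e^(-u) > 0, the only critical point is u = -1/2.
f''(-1/2) has the same sign as 4 > 0, so this is a local minimum.
f(-1/2) = (-4)·e^(1/2) ≈ -6.5949.

-6.5949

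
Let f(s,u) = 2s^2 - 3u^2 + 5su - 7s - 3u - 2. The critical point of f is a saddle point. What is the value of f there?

∂f/∂s = 4s + 5u - 7 = 0 and ∂f/∂u = 5s - 6u - 3 = 0, so (s, u) = (57/49, 23/49).
The Hessian has f_{ss} = 4, f_{uu} = -6, f_{su} = 5, giving D = -49 < 0, so the point is a saddle point.
f(57/49, 23/49) = -332/49.

-332/49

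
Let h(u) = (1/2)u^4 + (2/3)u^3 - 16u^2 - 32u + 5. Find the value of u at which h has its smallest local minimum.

h'(u) = 2u^3 + 2u^2 - 32u - 32 = 0 at u = -4, -1, 4.
Since h''(u) = 6u^2 + 4u - 32, we get h''(-4) = 48 > 0 ⇒ local minimum; h''(-1) = -30 < 0 ⇒ local maximum; h''(4) = 80 > 0 ⇒ local minimum.
Thus h has its smallest local minimum at u = 4, with value -625/3.

4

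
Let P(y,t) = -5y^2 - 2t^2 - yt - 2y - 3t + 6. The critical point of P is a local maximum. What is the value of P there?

281/39

∂P/∂y = -10y - t - 2 = 0 and ∂P/∂t = -y - 4t - 3 = 0, so (y, t) = (-5/39, -28/39).
The Hessian has P_{yy} = -10, P_{tt} = -4, P_{yt} = -1, giving D = 39 > 0 with P_{yy} < 0, so the point is a local maximum.
P(-5/39, -28/39) = 281/39.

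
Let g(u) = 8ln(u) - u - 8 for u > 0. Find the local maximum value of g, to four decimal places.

0.6355

g'(u) = 8/u − 1 = 0 gives u = 8.
g''(u) = -8/u², which is negative for u > 0, so this is a local maximum.
g(8) = 8·ln(8) - 8 - 8 ≈ 0.6355.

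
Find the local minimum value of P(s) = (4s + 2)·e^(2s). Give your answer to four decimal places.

-0.2707

Differentiating with the product rule gives P'(s) = (8s + 8)·e^(2s). Since e^(2s) > 0, the only critical point is s = -1.
P''(-1) has the same sign as 8 > 0, so this is a local minimum.
P(-1) = (-2)·e^(-2) ≈ -0.2707.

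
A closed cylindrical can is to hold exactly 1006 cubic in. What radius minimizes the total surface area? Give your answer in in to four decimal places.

5.4301

With radius r and height h, πr²h = 1006 so h = 1006/(πr²), and S(r) = 2πr² + 2πrh = 2πr² + 2·1006/r.
S'(r) = 4πr − 2·1006/r² = 0 ⇒ r³ = 1006/(2π), so r ≈ 5.4301 and h = 2r ≈ 10.8602.
S''(r) = 4π + 4·1006/r³ > 0, so this is the minimum; S ≈ 555.7932.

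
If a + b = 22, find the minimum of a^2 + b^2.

242

With a + b = 22, a^2 + b^2 = a^2 + (22 − a)^2.
The derivative 2a − 2(22 − a) = 4a − 44 vanishes at a = 11; second derivative 4 > 0, a minimum.
The minimum is 2·(11)^2 = 242.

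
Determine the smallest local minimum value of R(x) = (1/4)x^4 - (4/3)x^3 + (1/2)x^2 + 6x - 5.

-107/12

R'(x) = x^3 - 4x^2 + x + 6 = 0 at x = -1, 2, 3.
Since R''(x) = 3x^2 - 8x + 1, we get R''(-1) = 12 > 0 ⇒ local minimum; R''(2) = -3 < 0 ⇒ local maximum; R''(3) = 4 > 0 ⇒ local minimum.
So the smallest local minimum value is R(-1) = -107/12.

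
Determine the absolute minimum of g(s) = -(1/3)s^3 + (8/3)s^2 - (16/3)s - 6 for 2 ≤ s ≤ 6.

-14

g'(s) = -s^2 + (16/3)s - 16/3, whose only zero in [2, 6] is s = 4.
Compare values at every candidate in [2, 6]: g(2) = -26/3,  g(4) = -6,  g(6) = -14.
So the minimum is g(6) = -14.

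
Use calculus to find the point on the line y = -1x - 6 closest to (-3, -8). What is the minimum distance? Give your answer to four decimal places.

3.5355

Minimize D(x)^2 = (x + 3)^2 + (-x + 2)^2.
d/dx[D^2] = 2(x + 3) + 2·(-1)·(-x + 2) = 0 ⇒ x = -1/2.
Then y = -11/2 and the distance is √(25/2) ≈ 3.5355.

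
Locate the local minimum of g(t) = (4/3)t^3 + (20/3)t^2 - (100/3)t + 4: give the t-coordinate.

g'(t) = 4t^2 + (40/3)t - 100/3 = 0 at t = -5, 5/3.
g''(t) = 8t + 40/3. g''(-5) = -80/3 < 0 ⇒ local maximum; g''(5/3) = 80/3 > 0 ⇒ local minimum.
So the local minimum value is g(5/3) = -2176/81.

5/3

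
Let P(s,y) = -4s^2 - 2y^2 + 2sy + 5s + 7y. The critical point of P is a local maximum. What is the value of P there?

∂P/∂s = -8s + 2y + 5 = 0 and ∂P/∂y = 2s - 4y + 7 = 0, so (s, y) = (17/14, 33/14).
The Hessian has P_{ss} = -8, P_{yy} = -4, P_{sy} = 2, giving D = 28 > 0 with P_{ss} < 0, so the point is a local maximum.
P(17/14, 33/14) = 79/7.

79/7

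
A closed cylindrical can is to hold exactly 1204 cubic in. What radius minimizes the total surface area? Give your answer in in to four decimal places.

5.7652

With radius r and height h, πr²h = 1204 so h = 1204/(πr²), and S(r) = 2πr² + 2πrh = 2πr² + 2·1204/r.
S'(r) = 4πr − 2·1204/r² = 0 ⇒ r³ = 1204/(2π), so r ≈ 5.7652 and h = 2r ≈ 11.5304.
S''(r) = 4π + 4·1204/r³ > 0, so this is the minimum; S ≈ 626.5161.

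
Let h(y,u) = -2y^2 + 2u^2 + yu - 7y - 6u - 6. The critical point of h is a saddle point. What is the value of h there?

-118/17

∂h/∂y = -4y + u - 7 = 0 and ∂h/∂u = y + 4u - 6 = 0, so (y, u) = (-22/17, 31/17).
The Hessian has h_{yy} = -4, h_{uu} = 4, h_{yu} = 1, giving D = -17 < 0, so the point is a saddle point.
h(-22/17, 31/17) = -118/17.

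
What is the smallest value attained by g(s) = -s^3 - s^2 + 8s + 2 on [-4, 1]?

The derivative is -3s^2 - 2s + 8, whose only zero in [-4, 1] is s = -2.
Evaluating at the critical points and endpoints: g(-4) = 18,  g(-2) = -10,  g(1) = 8.
The minimum over the interval is -10, attained at s = -2.

-10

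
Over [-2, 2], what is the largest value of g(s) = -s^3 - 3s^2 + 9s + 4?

9

g'(s) = -3s^2 - 6s + 9, whose only zero in [-2, 2] is s = 1.
Compare values at every candidate in [-2, 2]: g(-2) = -18, g(1) = 9, g(2) = 2.
So the maximum is g(1) = 9.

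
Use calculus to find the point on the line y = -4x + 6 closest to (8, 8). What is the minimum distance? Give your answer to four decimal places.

8.2462

Minimize D(x)^2 = (x - 8)^2 + (-4x - 2)^2.
d/dx[D^2] = 2(x - 8) + 2·(-4)·(-4x - 2) = 0 ⇒ x = 0.
Then y = 6 and the distance is √(68) ≈ 8.2462.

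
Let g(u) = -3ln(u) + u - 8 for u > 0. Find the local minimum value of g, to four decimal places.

g'(u) = -3/u + 1 = 0 gives u = 3.
g''(u) = 3/u², which is positive for u > 0, so this is a local minimum.
g(3) = -3·ln(3) + 3 - 8 ≈ -8.2958.

-8.2958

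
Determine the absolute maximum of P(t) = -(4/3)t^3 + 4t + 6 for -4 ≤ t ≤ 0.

226/3

The derivative is -4t^2 + 4, whose only zero in [-4, 0] is t = -1.
Candidates: P(-4) = 226/3, P(-1) = 10/3, P(0) = 6.
So the maximum is P(-4) = 226/3.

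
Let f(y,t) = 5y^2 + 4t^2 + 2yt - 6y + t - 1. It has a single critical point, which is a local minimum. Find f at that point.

-237/76

∂f/∂y = 10y + 2t - 6 = 0 and ∂f/∂t = 2y + 8t + 1 = 0, so (y, t) = (25/38, -11/38).
The Hessian has f_{yy} = 10, f_{tt} = 8, f_{yt} = 2, giving D = 76 > 0 with f_{yy} > 0, so the point is a local minimum.
f(25/38, -11/38) = -237/76.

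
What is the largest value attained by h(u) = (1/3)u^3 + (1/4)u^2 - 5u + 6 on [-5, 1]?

713/48

Differentiating, h'(u) = u^2 + (1/2)u - 5; whose only zero in [-5, 1] is u = -5/2.
Evaluating at the critical points and endpoints: h(-5) = -53/12,  h(-5/2) = 713/48,  h(1) = 19/12.
The maximum over the interval is 713/48, attained at u = -5/2.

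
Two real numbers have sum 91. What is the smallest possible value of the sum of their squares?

8281/2

With a + b = 91, a^2 + b^2 = a^2 + (91 − a)^2.
The derivative 2a − 2(91 − a) = 4a − 182 vanishes at a = 91/2; second derivative 4 > 0, a minimum.
The minimum is 2·(91/2)^2 = 8281/2.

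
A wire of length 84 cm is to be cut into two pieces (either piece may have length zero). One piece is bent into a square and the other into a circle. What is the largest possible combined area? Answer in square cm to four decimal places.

561.4986

Let x be the length used for the square. Square side x/4; circle radius (84−x)/(2π).
A(x) = (x/4)² + π·((84−x)/(2π))² = x²/16 + (84−x)²/(4π) for 0 ≤ x ≤ 84. A'(x) = x/8 − (84−x)/(2π) = 0 gives x = 4·84/(π+4) ≈ 47.0483.
A'' > 0, so the interior critical point is a minimum; the maximum is at an endpoint. A(0) = 561.4986 and A(84) = 441.0000, so the largest area is 561.4986.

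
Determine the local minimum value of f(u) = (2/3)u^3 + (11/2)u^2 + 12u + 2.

Critical points: f'(u) = 2u^2 + 11u + 12 vanishes at u = -4, -3/2.
Second-derivative test with f''(u) = 4u + 11: f''(-4) = -5 < 0 ⇒ local maximum; f''(-3/2) = 5 > 0 ⇒ local minimum.
Thus f has its local minimum at u = -3/2, with value -47/8.

-47/8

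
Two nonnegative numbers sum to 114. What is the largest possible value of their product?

3249

With x + y = 114, the product is P(x) = x(114 − x).
P'(x) = 114 − 2x = 0 gives x = 57; P'' = −2 < 0, so this is the maximum.
P = 57·57 = 3249.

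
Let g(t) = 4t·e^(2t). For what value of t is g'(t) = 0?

-1/2

g'(t) = 4·e^(2t) + (4t)·2·e^(2t) = (8t + 4)·e^(2t). Since e^(2t) > 0, the only critical point is t = -1/2.
g''(-1/2) has the same sign as 8 > 0, so this is a local minimum.
g(-1/2) = (-2)·e^(-1) ≈ -0.7358.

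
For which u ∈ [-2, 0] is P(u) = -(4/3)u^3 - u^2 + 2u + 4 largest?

-2

The derivative is -4u^2 - 2u + 2, whose only zero in [-2, 0] is u = -1.
Compare values at every candidate in [-2, 0]: P(-2) = 20/3,  P(-1) = 7/3,  P(0) = 4.
Hence the absolute maximum is 20/3 at u = -2.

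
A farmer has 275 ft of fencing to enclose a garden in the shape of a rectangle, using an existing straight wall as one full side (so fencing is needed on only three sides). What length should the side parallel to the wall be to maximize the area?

Let the sides perpendicular to the wall have length x and the parallel side y, so 2x + y = 275 and the area is A = xy = x(275 − 2x).
A'(x) = 275 − 4x = 0 gives x = 275/4, and A''(x) = −4 < 0 confirms a maximum.
Then y = 275 − 2·275/4 = 275/2 and A = 75625/8.

275/2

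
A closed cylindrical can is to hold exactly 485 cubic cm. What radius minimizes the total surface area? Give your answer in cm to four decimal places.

4.2578

With radius r and height h, πr²h = 485 so h = 485/(πr²), and S(r) = 2πr² + 2πrh = 2πr² + 2·485/r.
S'(r) = 4πr − 2·485/r² = 0 ⇒ r³ = 485/(2π), so r ≈ 4.2578 and h = 2r ≈ 8.5156.
S''(r) = 4π + 4·485/r³ > 0, so this is the minimum; S ≈ 341.7242.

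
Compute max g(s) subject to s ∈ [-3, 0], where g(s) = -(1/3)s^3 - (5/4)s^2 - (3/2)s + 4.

Differentiating, g'(s) = -s^2 - (5/2)s - 3/2; which vanishes at s = -3/2 and s = -1.
Candidates: g(-3) = 25/4; g(-3/2) = 73/16; g(-1) = 55/12; g(0) = 4.
So the maximum is g(-3) = 25/4.

25/4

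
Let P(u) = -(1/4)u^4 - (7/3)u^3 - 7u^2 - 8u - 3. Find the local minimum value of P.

Critical points: P'(u) = -u^3 - 7u^2 - 14u - 8 vanishes at u = -4, -2, -1.
P''(u) = -3u^2 - 14u - 14. P''(-4) = -6 < 0 ⇒ local maximum; P''(-2) = 2 > 0 ⇒ local minimum; P''(-1) = -3 < 0 ⇒ local maximum.
So the local minimum value is P(-2) = -1/3.

-1/3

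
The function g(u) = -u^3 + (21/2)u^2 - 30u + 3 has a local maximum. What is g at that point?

-19/2

Critical points: g'(u) = -3u^2 + 21u - 30 vanishes at u = 2, 5.
Since g''(u) = -6u + 21, we get g''(2) = 9 > 0 ⇒ local minimum; g''(5) = -9 < 0 ⇒ local maximum.
So the local maximum value is g(5) = -19/2.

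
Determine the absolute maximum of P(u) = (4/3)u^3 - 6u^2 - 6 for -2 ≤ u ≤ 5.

The derivative is 4u^2 - 12u, which vanishes at u = 0 and u = 3.
Compare values at every candidate in [-2, 5]: P(-2) = -122/3,  P(0) = -6,  P(3) = -24,  P(5) = 32/3.
The maximum over the interval is 32/3, attained at u = 5.

32/3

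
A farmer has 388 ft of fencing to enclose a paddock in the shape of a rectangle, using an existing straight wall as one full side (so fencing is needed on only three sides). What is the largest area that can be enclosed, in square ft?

Let the sides perpendicular to the wall have length x and the parallel side y, so 2x + y = 388 and the area is A = xy = x(388 − 2x).
A'(x) = 388 − 4x = 0 gives x = 97, and A''(x) = −4 < 0 confirms a maximum.
Then y = 388 − 2·97 = 194 and A = 18818.

18818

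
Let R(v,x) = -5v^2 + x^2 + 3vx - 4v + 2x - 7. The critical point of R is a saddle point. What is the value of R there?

-183/29

∂R/∂v = -10v + 3x - 4 = 0 and ∂R/∂x = 3v + 2x + 2 = 0, so (v, x) = (-14/29, -8/29).
The Hessian has R_{vv} = -10, R_{xx} = 2, R_{vx} = 3, giving D = -29 < 0, so the point is a saddle point.
R(-14/29, -8/29) = -183/29.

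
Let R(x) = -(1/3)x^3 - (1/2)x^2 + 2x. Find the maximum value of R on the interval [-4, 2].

The derivative is -x^2 - x + 2, which vanishes at x = -2 and x = 1.
Candidates: R(-4) = 16/3, R(-2) = -10/3, R(1) = 7/6, R(2) = -2/3.
Hence the absolute maximum is 16/3 at x = -4.

16/3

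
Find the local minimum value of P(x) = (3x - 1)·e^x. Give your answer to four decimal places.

-1.5403

P'(x) = 3·e^x + (3x - 1)·1·e^x = (3x + 2)·e^x. Since e^x > 0, the only critical point is x = -2/3.
P''(-2/3) has the same sign as 3 > 0, so this is a local minimum.
P(-2/3) = (-3)·e^(-2/3) ≈ -1.5403.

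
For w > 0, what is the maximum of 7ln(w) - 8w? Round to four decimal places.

R'(w) = 7/w − 8 = 0 gives w = 7/8.
R''(w) = -7/w², which is negative for w > 0, so this is a local maximum.
R(7/8) = 7·ln(7/8) - 7 ≈ -7.9347.

-7.9347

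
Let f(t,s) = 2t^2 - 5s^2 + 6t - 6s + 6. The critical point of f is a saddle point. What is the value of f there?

∂f/∂t = 4t + 6 = 0 and ∂f/∂s = -10s - 6 = 0, so (t, s) = (-3/2, -3/5).
The Hessian has f_{tt} = 4, f_{ss} = -10, f_{ts} = 0, giving D = -40 < 0, so the point is a saddle point.
f(-3/2, -3/5) = 33/10.

33/10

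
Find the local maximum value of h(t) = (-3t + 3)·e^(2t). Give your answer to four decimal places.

4.0774

h'(t) = (-3)·e^(2t) + (-3t + 3)·2·e^(2t) = (-6t + 3)·e^(2t). Since e^(2t) > 0, the only critical point is t = 1/2.
h''(1/2) has the same sign as -6 < 0, so this is a local maximum.
h(1/2) = (3/2)·e^(1) ≈ 4.0774.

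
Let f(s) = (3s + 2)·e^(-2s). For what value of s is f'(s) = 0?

Differentiating with the product rule gives f'(s) = (-6s - 1)·e^(-2s). Since e^(-2s) > 0, the only critical point is s = -1/6.
f''(-1/6) has the same sign as -6 < 0, so this is a local maximum.
f(-1/6) = (3/2)·e^(1/3) ≈ 2.0934.

-1/6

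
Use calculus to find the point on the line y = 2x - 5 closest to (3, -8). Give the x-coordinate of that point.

-3/5

Minimize D(x)^2 = (x - 3)^2 + (2x + 3)^2.
d/dx[D^2] = 2(x - 3) + 2·2·(2x + 3) = 0 ⇒ x = -3/5.
Then y = -31/5 and the distance is √(81/5) ≈ 4.0249.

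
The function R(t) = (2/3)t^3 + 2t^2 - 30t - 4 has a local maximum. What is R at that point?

R'(t) = 2t^2 + 4t - 30. Setting R'(t) = 0 gives t ∈ {-5, 3}.
Second-derivative test with R''(t) = 4t + 4: R''(-5) = -16 < 0 ⇒ local maximum; R''(3) = 16 > 0 ⇒ local minimum.
So the local maximum value is R(-5) = 338/3.

338/3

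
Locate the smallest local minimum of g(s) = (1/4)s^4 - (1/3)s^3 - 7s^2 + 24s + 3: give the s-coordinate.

g'(s) = s^3 - s^2 - 14s + 24 = 0 at s = -4, 2, 3.
g''(s) = 3s^2 - 2s - 14. g''(-4) = 42 > 0 ⇒ local minimum; g''(2) = -6 < 0 ⇒ local maximum; g''(3) = 7 > 0 ⇒ local minimum.
So the smallest local minimum value is g(-4) = -359/3.

-4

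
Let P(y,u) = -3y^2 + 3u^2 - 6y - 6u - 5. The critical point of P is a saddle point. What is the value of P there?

∂P/∂y = -6y - 6 = 0 and ∂P/∂u = 6u - 6 = 0, so (y, u) = (-1, 1).
The Hessian has P_{yy} = -6, P_{uu} = 6, P_{yu} = 0, giving D = -36 < 0, so the point is a saddle point.
P(-1, 1) = -5.

-5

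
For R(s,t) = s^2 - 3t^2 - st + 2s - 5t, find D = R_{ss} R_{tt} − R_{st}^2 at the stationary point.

∂R/∂s = 2s - t + 2 = 0 and ∂R/∂t = -s - 6t - 5 = 0, so (s, t) = (-17/13, -8/13).
The Hessian has R_{ss} = 2, R_{tt} = -6, R_{st} = -1, giving D = -13 < 0, so the point is a saddle point.
D = (2)·(-6) − (-1)^2 = -13.

-13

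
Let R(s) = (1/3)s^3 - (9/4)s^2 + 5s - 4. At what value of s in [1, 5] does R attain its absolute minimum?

1

The derivative is s^2 - (9/2)s + 5, which vanishes at s = 2 and s = 5/2.
Compare values at every candidate in [1, 5]: R(1) = -11/12; R(2) = -1/3; R(5/2) = -17/48; R(5) = 77/12.
So the minimum is R(1) = -11/12.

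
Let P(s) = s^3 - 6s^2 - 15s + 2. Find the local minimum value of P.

Critical points: P'(s) = 3s^2 - 12s - 15 vanishes at s = -1, 5.
Second-derivative test with P''(s) = 6s - 12: P''(-1) = -18 < 0 ⇒ local maximum; P''(5) = 18 > 0 ⇒ local minimum.
So the local minimum value is P(5) = -98.

-98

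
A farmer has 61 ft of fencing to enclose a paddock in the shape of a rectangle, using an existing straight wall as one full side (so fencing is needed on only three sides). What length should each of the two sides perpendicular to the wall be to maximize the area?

61/4

Let the sides perpendicular to the wall have length x and the parallel side y, so 2x + y = 61 and the area is A = xy = x(61 − 2x).
A'(x) = 61 − 4x = 0 gives x = 61/4, and A''(x) = −4 < 0 confirms a maximum.
Then y = 61 − 2·61/4 = 61/2 and A = 3721/8.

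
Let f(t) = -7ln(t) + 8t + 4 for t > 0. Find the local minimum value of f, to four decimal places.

11.9347

f'(t) = -7/t + 8 = 0 gives t = 7/8.
f''(t) = 7/t², which is positive for t > 0, so this is a local minimum.
f(7/8) = -7·ln(7/8) + 7 + 4 ≈ 11.9347.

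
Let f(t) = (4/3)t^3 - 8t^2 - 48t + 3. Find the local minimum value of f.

-285

f'(t) = 4t^2 - 16t - 48. Setting f'(t) = 0 gives t ∈ {-2, 6}.
Since f''(t) = 8t - 16, we get f''(-2) = -32 < 0 ⇒ local maximum; f''(6) = 32 > 0 ⇒ local minimum.
The local minimum is f(6) = -285.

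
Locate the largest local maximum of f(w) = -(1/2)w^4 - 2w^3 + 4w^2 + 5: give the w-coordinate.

f'(w) = -2w^3 - 6w^2 + 8w = 0 at w = -4, 0, 1.
f''(w) = -6w^2 - 12w + 8. f''(-4) = -40 < 0 ⇒ local maximum; f''(0) = 8 > 0 ⇒ local minimum; f''(1) = -10 < 0 ⇒ local maximum.
Thus f has its largest local maximum at w = -4, with value 69.

-4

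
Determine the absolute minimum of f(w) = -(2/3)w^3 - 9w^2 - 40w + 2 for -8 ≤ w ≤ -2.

Differentiating, f'(w) = -2w^2 - 18w - 40; which vanishes at w = -5 and w = -4.
Compare values at every candidate in [-8, -2]: f(-8) = 262/3; f(-5) = 181/3; f(-4) = 182/3; f(-2) = 154/3.
So the minimum is f(-2) = 154/3.

154/3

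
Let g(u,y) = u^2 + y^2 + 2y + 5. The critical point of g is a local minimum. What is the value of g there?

∂g/∂u = 2u = 0 and ∂g/∂y = 2y + 2 = 0, so (u, y) = (0, -1).
The Hessian has g_{uu} = 2, g_{yy} = 2, g_{uy} = 0, giving D = 4 > 0 with g_{uu} > 0, so the point is a local minimum.
g(0, -1) = 4.

4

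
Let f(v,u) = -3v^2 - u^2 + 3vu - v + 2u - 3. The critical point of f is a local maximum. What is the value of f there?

-2/3

∂f/∂v = -6v + 3u - 1 = 0 and ∂f/∂u = 3v - 2u + 2 = 0, so (v, u) = (4/3, 3).
The Hessian has f_{vv} = -6, f_{uu} = -2, f_{vu} = 3, giving D = 3 > 0 with f_{vv} < 0, so the point is a local maximum.
f(4/3, 3) = -2/3.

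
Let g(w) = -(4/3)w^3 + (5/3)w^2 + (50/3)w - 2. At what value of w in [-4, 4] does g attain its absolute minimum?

-5/3

Differentiating, g'(w) = -4w^2 + (10/3)w + 50/3; which vanishes at w = -5/3 and w = 5/2.
Evaluating at the critical points and endpoints: g(-4) = 130/3,  g(-5/3) = -1537/81,  g(5/2) = 117/4,  g(4) = 6.
The minimum over the interval is -1537/81, attained at w = -5/3.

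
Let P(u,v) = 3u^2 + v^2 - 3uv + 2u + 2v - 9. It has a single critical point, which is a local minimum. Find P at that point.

∂P/∂u = 6u - 3v + 2 = 0 and ∂P/∂v = -3u + 2v + 2 = 0, so (u, v) = (-10/3, -6).
The Hessian has P_{uu} = 6, P_{vv} = 2, P_{uv} = -3, giving D = 3 > 0 with P_{uu} > 0, so the point is a local minimum.
P(-10/3, -6) = -55/3.

-55/3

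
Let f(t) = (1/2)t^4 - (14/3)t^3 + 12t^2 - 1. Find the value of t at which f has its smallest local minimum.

f'(t) = 2t^3 - 14t^2 + 24t = 0 at t = 0, 3, 4.
f''(t) = 6t^2 - 28t + 24. f''(0) = 24 > 0 ⇒ local minimum; f''(3) = -6 < 0 ⇒ local maximum; f''(4) = 8 > 0 ⇒ local minimum.
So the smallest local minimum value is f(0) = -1.

0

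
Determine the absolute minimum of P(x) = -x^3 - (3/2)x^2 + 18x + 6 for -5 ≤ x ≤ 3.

The derivative is -3x^2 - 3x + 18, which vanishes at x = -3 and x = 2.
Evaluating at the critical points and endpoints: P(-5) = 7/2,  P(-3) = -69/2,  P(2) = 28,  P(3) = 39/2.
Hence the absolute minimum is -69/2 at x = -3.

-69/2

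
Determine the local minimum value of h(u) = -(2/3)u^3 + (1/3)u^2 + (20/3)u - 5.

-980/81

h'(u) = -2u^2 + (2/3)u + 20/3 = 0 at u = -5/3, 2.
h''(u) = -4u + 2/3. h''(-5/3) = 22/3 > 0 ⇒ local minimum; h''(2) = -22/3 < 0 ⇒ local maximum.
Thus h has its local minimum at u = -5/3, with value -980/81.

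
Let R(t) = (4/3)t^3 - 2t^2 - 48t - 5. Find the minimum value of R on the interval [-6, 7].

-431/3

Differentiating, R'(t) = 4t^2 - 4t - 48; which vanishes at t = -3 and t = 4.
Compare values at every candidate in [-6, 7]: R(-6) = -77,  R(-3) = 85,  R(4) = -431/3,  R(7) = 55/3.
The minimum over the interval is -431/3, attained at t = 4.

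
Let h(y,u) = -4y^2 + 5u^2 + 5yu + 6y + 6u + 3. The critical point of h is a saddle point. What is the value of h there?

57/35

∂h/∂y = -8y + 5u + 6 = 0 and ∂h/∂u = 5y + 10u + 6 = 0, so (y, u) = (2/7, -26/35).
The Hessian has h_{yy} = -8, h_{uu} = 10, h_{yu} = 5, giving D = -105 < 0, so the point is a saddle point.
h(2/7, -26/35) = 57/35.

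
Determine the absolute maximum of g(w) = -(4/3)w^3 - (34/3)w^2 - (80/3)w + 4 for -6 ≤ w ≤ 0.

44

The derivative is -4w^2 - (68/3)w - 80/3, which vanishes at w = -4 and w = -5/3.
Compare values at every candidate in [-6, 0]: g(-6) = 44,  g(-4) = 44/3,  g(-5/3) = 1874/81,  g(0) = 4.
So the maximum is g(-6) = 44.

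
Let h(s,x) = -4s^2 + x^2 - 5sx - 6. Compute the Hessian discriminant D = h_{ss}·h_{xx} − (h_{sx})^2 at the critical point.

-41

∂h/∂s = -8s - 5x = 0 and ∂h/∂x = -5s + 2x = 0, so (s, x) = (0, 0).
The Hessian has h_{ss} = -8, h_{xx} = 2, h_{sx} = -5, giving D = -41 < 0, so the point is a saddle point.
D = (-8)·(2) − (-5)^2 = -41.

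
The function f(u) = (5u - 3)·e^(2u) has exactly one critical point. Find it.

1/10

f'(u) = 5·e^(2u) + (5u - 3)·2·e^(2u) = (10u - 1)·e^(2u). Since e^(2u) > 0, the only critical point is u = 1/10.
f''(1/10) has the same sign as 10 > 0, so this is a local minimum.
f(1/10) = (-5/2)·e^(1/5) ≈ -3.0535.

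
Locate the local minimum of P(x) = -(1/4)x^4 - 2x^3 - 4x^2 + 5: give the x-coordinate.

Critical points: P'(x) = -x^3 - 6x^2 - 8x vanishes at x = -4, -2, 0.
Second-derivative test with P''(x) = -3x^2 - 12x - 8: P''(-4) = -8 < 0 ⇒ local maximum; P''(-2) = 4 > 0 ⇒ local minimum; P''(0) = -8 < 0 ⇒ local maximum.
The local minimum is P(-2) = 1.

-2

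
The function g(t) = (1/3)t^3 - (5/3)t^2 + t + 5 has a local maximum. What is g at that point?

g'(t) = t^2 - (10/3)t + 1. Setting g'(t) = 0 gives t ∈ {1/3, 3}.
Since g''(t) = 2t - 10/3, we get g''(1/3) = -8/3 < 0 ⇒ local maximum; g''(3) = 8/3 > 0 ⇒ local minimum.
So the local maximum value is g(1/3) = 418/81.

418/81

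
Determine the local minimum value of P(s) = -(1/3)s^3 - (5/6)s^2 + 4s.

P'(s) = -s^2 - (5/3)s + 4. Setting P'(s) = 0 gives s ∈ {-3, 4/3}.
Second-derivative test with P''(s) = -2s - 5/3: P''(-3) = 13/3 > 0 ⇒ local minimum; P''(4/3) = -13/3 < 0 ⇒ local maximum.
Thus P has its local minimum at s = -3, with value -21/2.

-21/2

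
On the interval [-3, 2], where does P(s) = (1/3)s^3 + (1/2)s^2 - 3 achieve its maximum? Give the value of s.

2

Differentiating, P'(s) = s^2 + s; which vanishes at s = -1 and s = 0.
Candidates: P(-3) = -15/2; P(-1) = -17/6; P(0) = -3; P(2) = 5/3.
So the maximum is P(2) = 5/3.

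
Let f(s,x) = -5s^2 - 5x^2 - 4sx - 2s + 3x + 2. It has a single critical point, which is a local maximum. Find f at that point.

∂f/∂s = -10s - 4x - 2 = 0 and ∂f/∂x = -4s - 10x + 3 = 0, so (s, x) = (-8/21, 19/42).
The Hessian has f_{ss} = -10, f_{xx} = -10, f_{sx} = -4, giving D = 84 > 0 with f_{ss} < 0, so the point is a local maximum.
f(-8/21, 19/42) = 257/84.

257/84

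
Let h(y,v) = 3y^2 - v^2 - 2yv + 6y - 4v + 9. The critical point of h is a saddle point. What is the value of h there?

∂h/∂y = 6y - 2v + 6 = 0 and ∂h/∂v = -2y - 2v - 4 = 0, so (y, v) = (-5/4, -3/4).
The Hessian has h_{yy} = 6, h_{vv} = -2, h_{yv} = -2, giving D = -16 < 0, so the point is a saddle point.
h(-5/4, -3/4) = 27/4.

27/4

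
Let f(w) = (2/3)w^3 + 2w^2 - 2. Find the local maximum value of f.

Critical points: f'(w) = 2w^2 + 4w vanishes at w = -2, 0.
Since f''(w) = 4w + 4, we get f''(-2) = -4 < 0 ⇒ local maximum; f''(0) = 4 > 0 ⇒ local minimum.
Thus f has its local maximum at w = -2, with value 2/3.

2/3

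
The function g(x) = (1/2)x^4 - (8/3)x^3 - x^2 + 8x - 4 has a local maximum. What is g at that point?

g'(x) = 2x^3 - 8x^2 - 2x + 8. Setting g'(x) = 0 gives x ∈ {-1, 1, 4}.
Second-derivative test with g''(x) = 6x^2 - 16x - 2: g''(-1) = 20 > 0 ⇒ local minimum; g''(1) = -12 < 0 ⇒ local maximum; g''(4) = 30 > 0 ⇒ local minimum.
The local maximum is g(1) = 5/6.

5/6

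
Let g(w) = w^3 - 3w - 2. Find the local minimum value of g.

-4

g'(w) = 3w^2 - 3 = 0 at w = -1, 1.
Since g''(w) = 6w, we get g''(-1) = -6 < 0 ⇒ local maximum; g''(1) = 6 > 0 ⇒ local minimum.
The local minimum is g(1) = -4.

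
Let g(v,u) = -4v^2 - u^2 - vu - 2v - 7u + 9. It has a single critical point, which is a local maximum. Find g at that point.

107/5

∂g/∂v = -8v - u - 2 = 0 and ∂g/∂u = -v - 2u - 7 = 0, so (v, u) = (1/5, -18/5).
The Hessian has g_{vv} = -8, g_{uu} = -2, g_{vu} = -1, giving D = 15 > 0 with g_{vv} < 0, so the point is a local maximum.
g(1/5, -18/5) = 107/5.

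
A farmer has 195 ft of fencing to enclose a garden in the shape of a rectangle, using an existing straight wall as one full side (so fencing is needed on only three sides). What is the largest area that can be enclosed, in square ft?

Let the sides perpendicular to the wall have length x and the parallel side y, so 2x + y = 195 and the area is A = xy = x(195 − 2x).
A'(x) = 195 − 4x = 0 gives x = 195/4, and A''(x) = −4 < 0 confirms a maximum.
Then y = 195 − 2·195/4 = 195/2 and A = 38025/8.

38025/8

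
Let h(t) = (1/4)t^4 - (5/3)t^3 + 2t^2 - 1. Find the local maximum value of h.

Critical points: h'(t) = t^3 - 5t^2 + 4t vanishes at t = 0, 1, 4.
Since h''(t) = 3t^2 - 10t + 4, we get h''(0) = 4 > 0 ⇒ local minimum; h''(1) = -3 < 0 ⇒ local maximum; h''(4) = 12 > 0 ⇒ local minimum.
Thus h has its local maximum at t = 1, with value -5/12.

-5/12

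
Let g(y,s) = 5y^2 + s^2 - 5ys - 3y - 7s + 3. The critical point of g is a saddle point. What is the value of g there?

374/5

∂g/∂y = 10y - 5s - 3 = 0 and ∂g/∂s = -5y + 2s - 7 = 0, so (y, s) = (-41/5, -17).
The Hessian has g_{yy} = 10, g_{ss} = 2, g_{ys} = -5, giving D = -5 < 0, so the point is a saddle point.
g(-41/5, -17) = 374/5.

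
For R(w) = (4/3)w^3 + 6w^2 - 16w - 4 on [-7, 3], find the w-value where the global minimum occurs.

Differentiating, R'(w) = 4w^2 + 12w - 16; which vanishes at w = -4 and w = 1.
Compare values at every candidate in [-7, 3]: R(-7) = -166/3; R(-4) = 212/3; R(1) = -38/3; R(3) = 38.
Hence the absolute minimum is -166/3 at w = -7.

-7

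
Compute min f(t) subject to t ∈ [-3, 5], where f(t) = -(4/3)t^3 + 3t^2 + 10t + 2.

-119/3

f'(t) = -4t^2 + 6t + 10, which vanishes at t = -1 and t = 5/2.
Candidates: f(-3) = 35,  f(-1) = -11/3,  f(5/2) = 299/12,  f(5) = -119/3.
So the minimum is f(5) = -119/3.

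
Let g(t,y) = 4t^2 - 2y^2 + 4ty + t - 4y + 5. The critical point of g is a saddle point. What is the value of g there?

53/8

∂g/∂t = 8t + 4y + 1 = 0 and ∂g/∂y = 4t - 4y - 4 = 0, so (t, y) = (1/4, -3/4).
The Hessian has g_{tt} = 8, g_{yy} = -4, g_{ty} = 4, giving D = -48 < 0, so the point is a saddle point.
g(1/4, -3/4) = 53/8.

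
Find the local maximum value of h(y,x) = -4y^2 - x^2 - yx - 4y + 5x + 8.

∂h/∂y = -8y - x - 4 = 0 and ∂h/∂x = -y - 2x + 5 = 0, so (y, x) = (-13/15, 44/15).
The Hessian has h_{yy} = -8, h_{xx} = -2, h_{yx} = -1, giving D = 15 > 0 with h_{yy} < 0, so the point is a local maximum.
h(-13/15, 44/15) = 256/15.

256/15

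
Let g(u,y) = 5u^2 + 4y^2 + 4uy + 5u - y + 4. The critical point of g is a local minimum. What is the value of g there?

131/64

∂g/∂u = 10u + 4y + 5 = 0 and ∂g/∂y = 4u + 8y - 1 = 0, so (u, y) = (-11/16, 15/32).
The Hessian has g_{uu} = 10, g_{yy} = 8, g_{uy} = 4, giving D = 64 > 0 with g_{uu} > 0, so the point is a local minimum.
g(-11/16, 15/32) = 131/64.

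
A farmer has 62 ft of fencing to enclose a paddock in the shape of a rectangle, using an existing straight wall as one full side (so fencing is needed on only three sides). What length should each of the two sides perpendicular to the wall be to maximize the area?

Let the sides perpendicular to the wall have length x and the parallel side y, so 2x + y = 62 and the area is A = xy = x(62 − 2x).
A'(x) = 62 − 4x = 0 gives x = 31/2, and A''(x) = −4 < 0 confirms a maximum.
Then y = 62 − 2·31/2 = 31 and A = 961/2.

31/2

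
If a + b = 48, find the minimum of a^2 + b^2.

With a + b = 48, a^2 + b^2 = a^2 + (48 − a)^2.
The derivative 2a − 2(48 − a) = 4a − 96 vanishes at a = 24; second derivative 4 > 0, a minimum.
The minimum is 2·(24)^2 = 1152.

1152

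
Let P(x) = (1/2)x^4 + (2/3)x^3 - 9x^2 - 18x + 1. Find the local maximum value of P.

59/6

Critical points: P'(x) = 2x^3 + 2x^2 - 18x - 18 vanishes at x = -3, -1, 3.
Since P''(x) = 6x^2 + 4x - 18, we get P''(-3) = 24 > 0 ⇒ local minimum; P''(-1) = -16 < 0 ⇒ local maximum; P''(3) = 48 > 0 ⇒ local minimum.
The local maximum is P(-1) = 59/6.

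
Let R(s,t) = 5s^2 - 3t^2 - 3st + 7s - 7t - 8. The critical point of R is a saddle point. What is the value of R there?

∂R/∂s = 10s - 3t + 7 = 0 and ∂R/∂t = -3s - 6t - 7 = 0, so (s, t) = (-21/23, -49/69).
The Hessian has R_{ss} = 10, R_{tt} = -6, R_{st} = -3, giving D = -69 < 0, so the point is a saddle point.
R(-21/23, -49/69) = -601/69.

-601/69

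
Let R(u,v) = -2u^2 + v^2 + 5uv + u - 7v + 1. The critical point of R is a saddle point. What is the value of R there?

-29/33

∂R/∂u = -4u + 5v + 1 = 0 and ∂R/∂v = 5u + 2v - 7 = 0, so (u, v) = (37/33, 23/33).
The Hessian has R_{uu} = -4, R_{vv} = 2, R_{uv} = 5, giving D = -33 < 0, so the point is a saddle point.
R(37/33, 23/33) = -29/33.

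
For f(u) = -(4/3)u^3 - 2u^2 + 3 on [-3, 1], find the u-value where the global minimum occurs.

Differentiating, f'(u) = -4u^2 - 4u; which vanishes at u = -1 and u = 0.
Evaluating at the critical points and endpoints: f(-3) = 21, f(-1) = 7/3, f(0) = 3, f(1) = -1/3.
So the minimum is f(1) = -1/3.

1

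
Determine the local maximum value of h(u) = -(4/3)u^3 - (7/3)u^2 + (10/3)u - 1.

-1/12

Critical points: h'(u) = -4u^2 - (14/3)u + 10/3 vanishes at u = -5/3, 1/2.
Since h''(u) = -8u - 14/3, we get h''(-5/3) = 26/3 > 0 ⇒ local minimum; h''(1/2) = -26/3 < 0 ⇒ local maximum.
So the local maximum value is h(1/2) = -1/12.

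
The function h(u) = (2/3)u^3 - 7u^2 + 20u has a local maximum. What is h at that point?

52/3

h'(u) = 2u^2 - 14u + 20 = 0 at u = 2, 5.
Second-derivative test with h''(u) = 4u - 14: h''(2) = -6 < 0 ⇒ local maximum; h''(5) = 6 > 0 ⇒ local minimum.
Thus h has its local maximum at u = 2, with value 52/3.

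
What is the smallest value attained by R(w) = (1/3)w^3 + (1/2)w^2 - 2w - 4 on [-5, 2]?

-139/6

The derivative is w^2 + w - 2, which vanishes at w = -2 and w = 1.
Candidates: R(-5) = -139/6,  R(-2) = -2/3,  R(1) = -31/6,  R(2) = -10/3.
The minimum over the interval is -139/6, attained at w = -5.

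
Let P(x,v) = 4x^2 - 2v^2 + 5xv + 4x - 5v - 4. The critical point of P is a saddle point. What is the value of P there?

-20/19

∂P/∂x = 8x + 5v + 4 = 0 and ∂P/∂v = 5x - 4v - 5 = 0, so (x, v) = (3/19, -20/19).
The Hessian has P_{xx} = 8, P_{vv} = -4, P_{xv} = 5, giving D = -57 < 0, so the point is a saddle point.
P(3/19, -20/19) = -20/19.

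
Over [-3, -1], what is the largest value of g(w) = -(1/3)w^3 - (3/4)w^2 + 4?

The derivative is -w^2 - (3/2)w, whose only zero in [-3, -1] is w = -3/2.
Compare values at every candidate in [-3, -1]: g(-3) = 25/4, g(-3/2) = 55/16, g(-1) = 43/12.
Hence the absolute maximum is 25/4 at w = -3.

25/4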